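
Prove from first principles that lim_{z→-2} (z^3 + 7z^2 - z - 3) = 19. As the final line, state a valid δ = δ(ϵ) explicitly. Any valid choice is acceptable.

δ = min(1, ϵ/35)

Let ϵ > 0 be given. We want δ > 0 such that 0 < |z + 2| < δ implies |(z^3 + 7z^2 - z - 3) − 19| < ϵ.
(z^3 + 7z^2 - z - 3) − 19 = z^3 + 7z^2 - z - 22 = (z + 2)(z^2 + 5z - 11).
So |(z^3 + 7z^2 - z - 3) − 19| = |z + 2|·|z^2 + 5z - 11|.
Require δ ≤ 1. Then |z + 2| < 1 gives |z| < 3, and by the triangle inequality |z^2 + 5z - 11| ≤ 3^2 + 5·3 + 11 = 35.
Hence |(z^3 + 7z^2 - z - 3) − 19| ≤ 35|z + 2| < ϵ provided |z + 2| < ϵ/35.
Take δ = min(1, ϵ/35). Then 0 < |z + 2| < δ gives both |z + 2| < 1 and |z + 2| < ϵ/35, so |(z^3 + 7z^2 - z - 3) − 19| < ϵ.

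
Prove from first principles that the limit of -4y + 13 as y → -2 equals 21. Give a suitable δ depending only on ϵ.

Let ϵ > 0. We need δ > 0 so that 0 < |y + 2| < δ implies |(-4y + 13) − 21| < ϵ.
|(-4y + 13) − 21| = |-4y - 8| = 4|y + 2|.
Thus it suffices that |y + 2| < ϵ/4.
Choosing δ = ϵ/4 gives |(-4y + 13) − 21| = 4|y + 2| < ϵ whenever |y + 2| < δ.

δ = ϵ/4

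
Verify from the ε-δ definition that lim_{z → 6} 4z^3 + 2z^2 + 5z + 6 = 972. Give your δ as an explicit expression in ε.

Let ε > 0 be given. We want δ > 0 such that 0 < |z − 6| < δ implies |(4z^3 + 2z^2 + 5z + 6) − 972| < ε.
(4z^3 + 2z^2 + 5z + 6) − 972 = 4z^3 + 2z^2 + 5z - 966 = (z − 6)(4z^2 + 26z + 161).
So |(4z^3 + 2z^2 + 5z + 6) − 972| = |z − 6|·|4z^2 + 26z + 161|.
Require δ ≤ 2. Then |z − 6| < 2 gives |z| < 8, and by the triangle inequality |4z^2 + 26z + 161| ≤ 4·8^2 + 26·8 + 161 = 625.
Hence |(4z^3 + 2z^2 + 5z + 6) − 972| ≤ 625|z − 6| < ε provided |z − 6| < ε/625.
Choosing δ = min(2, ε/625) ensures both conditions, hence |(4z^3 + 2z^2 + 5z + 6) − 972| < ε.

δ = min(2, ε/625)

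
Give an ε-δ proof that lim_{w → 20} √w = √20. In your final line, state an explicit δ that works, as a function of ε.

δ = min(20, √20·ε)

Suppose ε > 0. We want δ > 0 such that 0 < |w − 20| < δ implies |√w − √20| < ε.
Rationalise: √w − √20 = (w − 20)/(√w + √20), so |√w − √20| = |w − 20|/(√w + √20).
Restrict δ ≤ 20 so that |w − 20| < 20 forces w > 0, and then √w + √20 > √20.
Hence |√w − √20| < |w − 20|/√20, which is < ε once |w − 20| < √20·ε.
Take δ = min(20, √20·ε). If 0 < |w − 20| < δ then w > 0 and |√w − √20| < |w − 20|/√20 < ε.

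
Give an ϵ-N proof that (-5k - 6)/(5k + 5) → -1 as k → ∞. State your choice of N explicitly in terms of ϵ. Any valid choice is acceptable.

N = (1/5)/ϵ

Let ϵ > 0. For k ≥ 1, |(-5k - 6)/(5k + 5) + 1| = |-5|/(5(5k + 5)) = 5/(5(5k + 5)).
Since 5k + 5 ≥ 5k for k ≥ 1, this is ≤ 5/(5·5k) = (1/5)/k.
So |(-5k - 6)/(5k + 5) + 1| < ϵ whenever k > (1/5)/ϵ.
Take N = (1/5)/ϵ. If k > N then |(-5k - 6)/(5k + 5) + 1| ≤ (1/5)/k < ϵ.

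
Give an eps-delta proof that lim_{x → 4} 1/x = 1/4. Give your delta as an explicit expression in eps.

Suppose eps > 0. We seek delta > 0 such that 0 < |x − 4| < delta implies |1/x − (1/4)| < eps.
|1/x − (1/4)| = |4 − x|/(4·|x|) = |x − 4|/(4|x|).
Require delta ≤ 2 so that |x| > 4 − 2 = 2, hence 4|x| > 8.
Then |1/x − (1/4)| < |x − 4|/8, which is < eps when |x − 4| < 8eps.
Take delta = min(2, 8eps). Then 0 < |x − 4| < delta gives both |x − 4| < 2 and |x − 4| < 8eps, so |1/x − (1/4)| < eps.

delta = min(2, 8eps)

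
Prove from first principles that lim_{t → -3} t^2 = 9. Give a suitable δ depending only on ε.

δ = min(1, ε/7)

Let ε > 0 be given. We seek δ > 0 with 0 < |t + 3| < δ ⇒ |t^2 − 9| < ε.
Factor: t^2 − 9 = (t + 3)(t - 3), so |t^2 − 9| = |t + 3|·|t - 3|.
Impose δ ≤ 1 so that |t| < 4; then |t - 3| ≤ 7.
Hence |t^2 − 9| ≤ 7|t + 3|, which is < ε once |t + 3| < ε/7.
Take δ = min(1, ε/7). If 0 < |t + 3| < δ then both bounds hold and |t^2 − 9| ≤ 7|t + 3| < 7·(ε/7) = ε.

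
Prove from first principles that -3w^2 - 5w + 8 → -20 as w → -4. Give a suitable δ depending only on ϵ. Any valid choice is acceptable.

Suppose ϵ > 0. We want δ > 0 such that 0 < |w + 4| < δ implies |(-3w^2 - 5w + 8) + 20| < ϵ.
(-3w^2 - 5w + 8) + 20 = -3w^2 - 5w + 28 = (w + 4)(-3w + 7).
So |(-3w^2 - 5w + 8) + 20| = |w + 4|·|-3w + 7|.
Require δ ≤ 2. Then |w + 4| < 2 gives |w| < 6, and by the triangle inequality |-3w + 7| ≤ 3·6 + 7 = 25.
Hence |(-3w^2 - 5w + 8) + 20| ≤ 25|w + 4| < ϵ provided |w + 4| < ϵ/25.
Take δ = min(2, ϵ/25). Then 0 < |w + 4| < δ gives both |w + 4| < 2 and |w + 4| < ϵ/25, so |(-3w^2 - 5w + 8) + 20| < ϵ.

δ = min(2, ϵ/25)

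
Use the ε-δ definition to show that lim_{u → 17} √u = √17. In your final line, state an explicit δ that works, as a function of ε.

Let ε > 0. We want δ > 0 such that 0 < |u − 17| < δ implies |√u − √17| < ε.
Multiplying by the conjugate, |√u − √17| = |u − 17|/(√u + √17).
Restrict δ ≤ 17 so that |u − 17| < 17 forces u > 0, and then √u + √17 > √17.
Hence |√u − √17| < |u − 17|/√17, which is < ε once |u − 17| < √17·ε.
Take δ = min(17, √17·ε). If 0 < |u − 17| < δ then u > 0 and |√u − √17| < |u − 17|/√17 < ε.

δ = min(17, √17·ε)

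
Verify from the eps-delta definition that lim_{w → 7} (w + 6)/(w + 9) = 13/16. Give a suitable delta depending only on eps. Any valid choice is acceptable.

delta = min(8, (128/3)eps)

Let eps > 0 be given. We want delta > 0 with 0 < |w − 7| < delta ⇒ |(w + 6)/(w + 9) − (13/16)| < eps.
Combining over a common denominator, (w + 6)/(w + 9) − (13/16) = [(w + 6)·16 − 13·(w + 9)] / [16·(w + 9)] = 3(w − 7) / (16(w + 9)).
So |(w + 6)/(w + 9) − (13/16)| = 3|w − 7| / (16·|w + 9|).
Require delta ≤ 8, so |w + 9| ≥ |16| − |w − 7| > 16 − 8 = 8.
Hence |(w + 6)/(w + 9) − (13/16)| < 3|w − 7|/(16·8) = (3/128)|w − 7|, which is < eps once |w − 7| < (128/3)eps.
Take delta = min(8, (128/3)eps). Then 0 < |w − 7| < delta forces both bounds, so |(w + 6)/(w + 9) − (13/16)| < eps.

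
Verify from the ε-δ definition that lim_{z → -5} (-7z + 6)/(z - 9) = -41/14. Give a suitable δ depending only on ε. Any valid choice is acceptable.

δ = min(7, (98/57)ε)

Suppose ε > 0. We want δ > 0 with 0 < |z + 5| < δ ⇒ |(-7z + 6)/(z - 9) + 41/14| < ε.
Combining over a common denominator, (-7z + 6)/(z - 9) + 41/14 = [(-7z + 6)·(-14) − 41·(z - 9)] / [(-14)·(z - 9)] = 57(z + 5) / ((-14)(z - 9)).
So |(-7z + 6)/(z - 9) + 41/14| = 57|z + 5| / (14·|z − 9|).
Restrict δ ≤ 7. Then |z + 5| < 7 gives |z − 9| = |(z + 5) + (-14)| ≥ 14 − 7 = 7.
Hence |(-7z + 6)/(z - 9) + 41/14| < 57|z + 5|/(14·7) = (57/98)|z + 5|, which is < ε once |z + 5| < (98/57)ε.
Take δ = min(7, (98/57)ε). Then 0 < |z + 5| < δ forces both bounds, so |(-7z + 6)/(z - 9) + 41/14| < ε.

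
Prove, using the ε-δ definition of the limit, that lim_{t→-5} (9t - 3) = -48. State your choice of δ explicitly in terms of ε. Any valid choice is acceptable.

Fix ε > 0. We need δ > 0 so that 0 < |t + 5| < δ implies |(9t - 3) + 48| < ε.
|(9t - 3) + 48| = |9t + 45| = 9|t + 5|.
So 9|t + 5| < ε exactly when |t + 5| < ε/9.
Choosing δ = ε/9 gives |(9t - 3) + 48| = 9|t + 5| < ε whenever |t + 5| < δ.

δ = ε/9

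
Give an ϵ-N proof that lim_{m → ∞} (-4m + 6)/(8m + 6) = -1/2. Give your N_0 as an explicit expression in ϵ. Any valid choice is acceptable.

Fix ϵ > 0. For m ≥ 1, |(-4m + 6)/(8m + 6) + 1/2| = |72|/(8(8m + 6)) = 72/(8(8m + 6)).
Since 8m + 6 ≥ 8m for m ≥ 1, this is ≤ 72/(8·8m) = (9/8)/m.
So |(-4m + 6)/(8m + 6) + 1/2| < ϵ whenever m > (9/8)/ϵ.
Take N_0 = (9/8)/ϵ. If m > N_0 then |(-4m + 6)/(8m + 6) + 1/2| ≤ (9/8)/m < ϵ.

N_0 = (9/8)/ϵ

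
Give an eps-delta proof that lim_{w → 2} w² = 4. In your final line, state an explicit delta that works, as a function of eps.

delta = min(2, eps/6)

Fix eps > 0. We seek delta > 0 with 0 < |w − 2| < delta ⇒ |w² − 4| < eps.
Factor: w² − 4 = (w − 2)(w + 2), so |w² − 4| = |w − 2|·|w + 2|.
Restrict delta ≤ 2. Then |w − 2| < 2 gives |w| < 4, so by the triangle inequality |w + 2| ≤ 4 + 2 = 6.
Hence |w² − 4| ≤ 6|w − 2|, which is < eps once |w − 2| < eps/6.
Take delta = min(2, eps/6). If 0 < |w − 2| < delta then both bounds hold and |w² − 4| ≤ 6|w − 2| < 6·(eps/6) = eps.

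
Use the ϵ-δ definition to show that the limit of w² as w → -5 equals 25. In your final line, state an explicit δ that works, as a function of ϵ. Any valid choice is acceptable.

δ = min(1, ϵ/11)

Let ϵ > 0 be given. We seek δ > 0 with 0 < |w + 5| < δ ⇒ |w² − 25| < ϵ.
Factor: w² − 25 = (w + 5)(w - 5), so |w² − 25| = |w + 5|·|w - 5|.
Restrict δ ≤ 1. Then |w + 5| < 1 gives |w| < 6, so by the triangle inequality |w - 5| ≤ 6 + 5 = 11.
Hence |w² − 25| ≤ 11|w + 5|, which is < ϵ once |w + 5| < ϵ/11.
Take δ = min(1, ϵ/11). If 0 < |w + 5| < δ then both bounds hold and |w² − 25| ≤ 11|w + 5| < 11·(ϵ/11) = ϵ.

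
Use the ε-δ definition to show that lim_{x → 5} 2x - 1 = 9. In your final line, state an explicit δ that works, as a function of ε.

Let ε > 0 be given. We need δ > 0 so that 0 < |x − 5| < δ implies |(2x - 1) − 9| < ε.
Since (2x - 1) − 9 = 2(x − 5), we have |(2x - 1) − 9| = 2|x − 5|.
Thus it suffices that |x − 5| < ε/2.
Choosing δ = ε/2 gives |(2x - 1) − 9| = 2|x − 5| < ε whenever |x − 5| < δ.

δ = ε/2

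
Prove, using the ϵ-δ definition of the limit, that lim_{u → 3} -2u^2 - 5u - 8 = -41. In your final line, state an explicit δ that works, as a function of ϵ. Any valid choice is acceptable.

Let ϵ > 0 be given. We want δ > 0 such that 0 < |u − 3| < δ implies |(-2u^2 - 5u - 8) + 41| < ϵ.
(-2u^2 - 5u - 8) + 41 = -2u^2 - 5u + 33 = (u − 3)(-2u - 11).
So |(-2u^2 - 5u - 8) + 41| = |u − 3|·|-2u - 11|.
Assume first that |u − 3| < 1, so |u| < 4. Then |-2u - 11| ≤ 2·4 + 11 = 19.
Hence |(-2u^2 - 5u - 8) + 41| ≤ 19|u − 3| < ϵ provided |u − 3| < ϵ/19.
Choosing δ = min(1, ϵ/19) ensures both conditions, hence |(-2u^2 - 5u - 8) + 41| < ϵ.

δ = min(1, ϵ/19)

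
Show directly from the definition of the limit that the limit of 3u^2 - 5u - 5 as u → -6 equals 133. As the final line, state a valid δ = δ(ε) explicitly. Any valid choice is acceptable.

δ = min(2, ε/47)

Let ε > 0. We want δ > 0 such that 0 < |u + 6| < δ implies |(3u^2 - 5u - 5) − 133| < ε.
(3u^2 - 5u - 5) − 133 = 3u^2 - 5u - 138 = (u + 6)(3u - 23).
So |(3u^2 - 5u - 5) − 133| = |u + 6|·|3u - 23|.
Require δ ≤ 2. Then |u + 6| < 2 gives |u| < 8, and by the triangle inequality |3u - 23| ≤ 3·8 + 23 = 47.
Hence |(3u^2 - 5u - 5) − 133| ≤ 47|u + 6| < ε provided |u + 6| < ε/47.
Choosing δ = min(2, ε/47) ensures both conditions, hence |(3u^2 - 5u - 5) − 133| < ε.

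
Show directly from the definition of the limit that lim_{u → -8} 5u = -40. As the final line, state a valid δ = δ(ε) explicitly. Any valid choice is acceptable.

δ = ε/5

Suppose ε > 0. We need δ > 0 so that 0 < |u + 8| < δ implies |(5u) + 40| < ε.
Since (5u) + 40 = 5(u + 8), we have |(5u) + 40| = 5|u + 8|.
So 5|u + 8| < ε exactly when |u + 8| < ε/5.
Take δ = ε/5. If 0 < |u + 8| < δ then |(5u) + 40| = 5|u + 8| < 5·(ε/5) = ε.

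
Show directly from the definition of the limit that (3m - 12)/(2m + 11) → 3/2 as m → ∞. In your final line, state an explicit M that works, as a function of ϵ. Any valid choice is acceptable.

M = (57/4)/ϵ

Suppose ϵ > 0. For m ≥ 1, |(3m - 12)/(2m + 11) − (3/2)| = |-57|/(2(2m + 11)) = 57/(2(2m + 11)).
Since 2m + 11 ≥ 2m for m ≥ 1, this is ≤ 57/(2·2m) = (57/4)/m.
So |(3m - 12)/(2m + 11) − (3/2)| < ϵ whenever m > (57/4)/ϵ.
Take M = (57/4)/ϵ. If m > M then |(3m - 12)/(2m + 11) − (3/2)| ≤ (57/4)/m < ϵ.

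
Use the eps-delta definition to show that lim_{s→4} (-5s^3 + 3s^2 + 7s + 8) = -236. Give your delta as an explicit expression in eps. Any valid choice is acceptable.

delta = min(2, eps/343)

Suppose eps > 0. We want delta > 0 such that 0 < |s − 4| < delta implies |(-5s^3 + 3s^2 + 7s + 8) + 236| < eps.
(-5s^3 + 3s^2 + 7s + 8) + 236 = -5s^3 + 3s^2 + 7s + 244 = (s − 4)(-5s^2 - 17s - 61).
So |(-5s^3 + 3s^2 + 7s + 8) + 236| = |s − 4|·|-5s^2 - 17s - 61|.
Assume first that |s − 4| < 2, so |s| < 6. Then |-5s^2 - 17s - 61| ≤ 5·6^2 + 17·6 + 61 = 343.
Hence |(-5s^3 + 3s^2 + 7s + 8) + 236| ≤ 343|s − 4| < eps provided |s − 4| < eps/343.
Take delta = min(2, eps/343). Then 0 < |s − 4| < delta gives both |s − 4| < 2 and |s − 4| < eps/343, so |(-5s^3 + 3s^2 + 7s + 8) + 236| < eps.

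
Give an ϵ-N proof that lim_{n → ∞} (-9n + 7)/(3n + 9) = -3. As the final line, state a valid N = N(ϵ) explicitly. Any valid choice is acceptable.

Let ϵ > 0. For n ≥ 1, |(-9n + 7)/(3n + 9) + 3| = |102|/(3(3n + 9)) = 102/(3(3n + 9)).
Since 3n + 9 ≥ 3n for n ≥ 1, this is ≤ 102/(3·3n) = (34/3)/n.
So |(-9n + 7)/(3n + 9) + 3| < ϵ whenever n > (34/3)/ϵ.
Take N = (34/3)/ϵ. If n > N then |(-9n + 7)/(3n + 9) + 3| ≤ (34/3)/n < ϵ.

N = (34/3)/ϵ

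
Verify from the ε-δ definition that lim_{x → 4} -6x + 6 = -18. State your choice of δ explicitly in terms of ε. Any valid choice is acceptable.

Suppose ε > 0. We need δ > 0 so that 0 < |x − 4| < δ implies |(-6x + 6) + 18| < ε.
|(-6x + 6) + 18| = |-6x + 24| = 6|x − 4|.
Thus it suffices that |x − 4| < ε/6.
Choosing δ = ε/6 gives |(-6x + 6) + 18| = 6|x − 4| < ε whenever |x − 4| < δ.

δ = ε/6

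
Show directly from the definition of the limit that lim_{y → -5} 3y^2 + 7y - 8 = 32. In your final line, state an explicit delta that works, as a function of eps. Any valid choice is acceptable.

Let eps > 0 be given. We want delta > 0 such that 0 < |y + 5| < delta implies |(3y^2 + 7y - 8) − 32| < eps.
(3y^2 + 7y - 8) − 32 = 3y^2 + 7y - 40 = (y + 5)(3y - 8).
So |(3y^2 + 7y - 8) − 32| = |y + 5|·|3y - 8|.
Assume first that |y + 5| < 2, so |y| < 7. Then |3y - 8| ≤ 3·7 + 8 = 29.
Hence |(3y^2 + 7y - 8) − 32| ≤ 29|y + 5| < eps provided |y + 5| < eps/29.
Choosing delta = min(2, eps/29) ensures both conditions, hence |(3y^2 + 7y - 8) − 32| < eps.

delta = min(2, eps/29)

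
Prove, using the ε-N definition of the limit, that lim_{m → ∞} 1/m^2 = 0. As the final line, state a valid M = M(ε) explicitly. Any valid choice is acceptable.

M = (1/ε)^{1/2}

Let ε > 0 be given. For m ≥ 1, |1/m^2 − 0| = 1/m^2.
1/m^2 < ε ⇔ m^2 > 1/ε ⇔ m > (1/ε)^{1/2}.
Take M = (1/ε)^{1/2}. Then m > M implies 1/m^2 < ε.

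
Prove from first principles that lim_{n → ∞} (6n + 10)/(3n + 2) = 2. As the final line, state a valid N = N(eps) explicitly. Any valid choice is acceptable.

N = 2/eps

Let eps > 0 be given. For n ≥ 1, |(6n + 10)/(3n + 2) − 2| = |18|/(3(3n + 2)) = 18/(3(3n + 2)).
Since 3n + 2 ≥ 3n for n ≥ 1, this is ≤ 18/(3·3n) = 2/n.
So |(6n + 10)/(3n + 2) − 2| < eps whenever n > 2/eps.
Take N = 2/eps. If n > N then |(6n + 10)/(3n + 2) − 2| ≤ 2/n < eps.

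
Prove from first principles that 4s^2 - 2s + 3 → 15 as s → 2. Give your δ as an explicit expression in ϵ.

δ = min(2, ϵ/22)

Let ϵ > 0. We want δ > 0 such that 0 < |s − 2| < δ implies |(4s^2 - 2s + 3) − 15| < ϵ.
(4s^2 - 2s + 3) − 15 = 4s^2 - 2s - 12 = (s − 2)(4s + 6).
So |(4s^2 - 2s + 3) − 15| = |s − 2|·|4s + 6|.
Assume first that |s − 2| < 2, so |s| < 4. Then |4s + 6| ≤ 4·4 + 6 = 22.
Hence |(4s^2 - 2s + 3) − 15| ≤ 22|s − 2| < ϵ provided |s − 2| < ϵ/22.
Take δ = min(2, ϵ/22). Then 0 < |s − 2| < δ gives both |s − 2| < 2 and |s − 2| < ϵ/22, so |(4s^2 - 2s + 3) − 15| < ϵ.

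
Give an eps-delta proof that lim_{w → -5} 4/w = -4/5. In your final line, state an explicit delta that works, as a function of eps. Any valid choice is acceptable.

Let eps > 0 be given. We seek delta > 0 such that 0 < |w + 5| < delta implies |4/w + 4/5| < eps.
|4/w + 4/5| = 4·|-5 − w|/(5·|w|) = 4|w + 5|/(5|w|).
Restrict delta ≤ 5/2. Then |w + 5| < 5/2 gives |w| > 5/2, so 5|w| > 25/2.
Then |4/w + 4/5| < 4|w + 5|/(25/2), which is < eps when |w + 5| < (25/8)eps.
Take delta = min(5/2, (25/8)eps). Then 0 < |w + 5| < delta gives both |w + 5| < 5/2 and |w + 5| < (25/8)eps, so |4/w + 4/5| < eps.

delta = min(5/2, (25/8)eps)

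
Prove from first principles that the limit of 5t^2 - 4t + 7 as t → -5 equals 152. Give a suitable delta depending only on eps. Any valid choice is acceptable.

delta = min(1, eps/59)

Let eps > 0. We want delta > 0 such that 0 < |t + 5| < delta implies |(5t^2 - 4t + 7) − 152| < eps.
(5t^2 - 4t + 7) − 152 = 5t^2 - 4t - 145 = (t + 5)(5t - 29).
So |(5t^2 - 4t + 7) − 152| = |t + 5|·|5t - 29|.
Assume first that |t + 5| < 1, so |t| < 6. Then |5t - 29| ≤ 5·6 + 29 = 59.
Hence |(5t^2 - 4t + 7) − 152| ≤ 59|t + 5| < eps provided |t + 5| < eps/59.
Choosing delta = min(1, eps/59) ensures both conditions, hence |(5t^2 - 4t + 7) − 152| < eps.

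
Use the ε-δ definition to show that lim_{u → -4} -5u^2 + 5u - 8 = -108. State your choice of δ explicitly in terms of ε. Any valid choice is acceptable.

δ = min(2, ε/55)

Let ε > 0. We want δ > 0 such that 0 < |u + 4| < δ implies |(-5u^2 + 5u - 8) + 108| < ε.
(-5u^2 + 5u - 8) + 108 = -5u^2 + 5u + 100 = (u + 4)(-5u + 25).
So |(-5u^2 + 5u - 8) + 108| = |u + 4|·|-5u + 25|.
Require δ ≤ 2. Then |u + 4| < 2 gives |u| < 6, and by the triangle inequality |-5u + 25| ≤ 5·6 + 25 = 55.
Hence |(-5u^2 + 5u - 8) + 108| ≤ 55|u + 4| < ε provided |u + 4| < ε/55.
Take δ = min(2, ε/55). Then 0 < |u + 4| < δ gives both |u + 4| < 2 and |u + 4| < ε/55, so |(-5u^2 + 5u - 8) + 108| < ε.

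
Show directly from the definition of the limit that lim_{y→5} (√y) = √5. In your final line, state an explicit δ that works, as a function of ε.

δ = min(5, √5·ε)

Fix ε > 0. We want δ > 0 such that 0 < |y − 5| < δ implies |√y − √5| < ε.
Multiplying by the conjugate, |√y − √5| = |y − 5|/(√y + √5).
Restrict δ ≤ 5 so that |y − 5| < 5 forces y > 0, and then √y + √5 > √5.
Hence |√y − √5| < |y − 5|/√5, which is < ε once |y − 5| < √5·ε.
Take δ = min(5, √5·ε). If 0 < |y − 5| < δ then y > 0 and |√y − √5| < |y − 5|/√5 < ε.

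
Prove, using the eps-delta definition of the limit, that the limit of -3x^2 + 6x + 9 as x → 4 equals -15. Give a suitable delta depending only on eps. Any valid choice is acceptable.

Suppose eps > 0. We want delta > 0 such that 0 < |x − 4| < delta implies |(-3x^2 + 6x + 9) + 15| < eps.
(-3x^2 + 6x + 9) + 15 = -3x^2 + 6x + 24 = (x − 4)(-3x - 6).
So |(-3x^2 + 6x + 9) + 15| = |x − 4|·|-3x - 6|.
Assume first that |x − 4| < 1, so |x| < 5. Then |-3x - 6| ≤ 3·5 + 6 = 21.
Hence |(-3x^2 + 6x + 9) + 15| ≤ 21|x − 4| < eps provided |x − 4| < eps/21.
Take delta = min(1, eps/21). Then 0 < |x − 4| < delta gives both |x − 4| < 1 and |x − 4| < eps/21, so |(-3x^2 + 6x + 9) + 15| < eps.

delta = min(1, eps/21)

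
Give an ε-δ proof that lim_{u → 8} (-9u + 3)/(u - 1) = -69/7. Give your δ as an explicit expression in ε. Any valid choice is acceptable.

δ = min(7/2, (49/12)ε)

Suppose ε > 0. We want δ > 0 with 0 < |u − 8| < δ ⇒ |(-9u + 3)/(u - 1) + 69/7| < ε.
Combining over a common denominator, (-9u + 3)/(u - 1) + 69/7 = [(-9u + 3)·7 − (-69)·(u - 1)] / [7·(u - 1)] = 6(u − 8) / (7(u - 1)).
So |(-9u + 3)/(u - 1) + 69/7| = 6|u − 8| / (7·|u − 1|).
Restrict δ ≤ 7/2. Then |u − 8| < 7/2 gives |u − 1| = |(u − 8) + 7| ≥ 7 − 7/2 = 7/2.
Hence |(-9u + 3)/(u - 1) + 69/7| < 6|u − 8|/(7·(7/2)) = (12/49)|u − 8|, which is < ε once |u − 8| < (49/12)ε.
Take δ = min(7/2, (49/12)ε). Then 0 < |u − 8| < δ forces both bounds, so |(-9u + 3)/(u - 1) + 69/7| < ε.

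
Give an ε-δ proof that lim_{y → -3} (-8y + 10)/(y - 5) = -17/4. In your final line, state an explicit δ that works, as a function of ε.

Fix ε > 0. We want δ > 0 with 0 < |y + 3| < δ ⇒ |(-8y + 10)/(y - 5) + 17/4| < ε.
Combining over a common denominator, (-8y + 10)/(y - 5) + 17/4 = [(-8y + 10)·(-8) − 34·(y - 5)] / [(-8)·(y - 5)] = 30(y + 3) / ((-8)(y - 5)).
So |(-8y + 10)/(y - 5) + 17/4| = 30|y + 3| / (8·|y − 5|).
Restrict δ ≤ 4. Then |y + 3| < 4 gives |y − 5| = |(y + 3) + (-8)| ≥ 8 − 4 = 4.
Hence |(-8y + 10)/(y - 5) + 17/4| < 30|y + 3|/(8·4) = (15/16)|y + 3|, which is < ε once |y + 3| < (16/15)ε.
Take δ = min(4, (16/15)ε). Then 0 < |y + 3| < δ forces both bounds, so |(-8y + 10)/(y - 5) + 17/4| < ε.

δ = min(4, (16/15)ε)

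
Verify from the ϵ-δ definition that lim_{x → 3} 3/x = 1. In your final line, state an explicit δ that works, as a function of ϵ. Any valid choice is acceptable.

δ = min(3/2, (3/2)ϵ)

Fix ϵ > 0. We seek δ > 0 such that 0 < |x − 3| < δ implies |3/x − 1| < ϵ.
|3/x − 1| = 3·|3 − x|/(3·|x|) = 3|x − 3|/(3|x|).
Restrict δ ≤ 3/2. Then |x − 3| < 3/2 gives |x| > 3/2, so 3|x| > 9/2.
Then |3/x − 1| < 3|x − 3|/(9/2), which is < ϵ when |x − 3| < (3/2)ϵ.
Take δ = min(3/2, (3/2)ϵ). Then 0 < |x − 3| < δ gives both |x − 3| < 3/2 and |x − 3| < (3/2)ϵ, so |3/x − 1| < ϵ.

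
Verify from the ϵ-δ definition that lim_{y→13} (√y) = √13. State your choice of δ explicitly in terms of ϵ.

δ = min(13, √13·ϵ)

Suppose ϵ > 0. We want δ > 0 such that 0 < |y − 13| < δ implies |√y − √13| < ϵ.
Multiplying by the conjugate, |√y − √13| = |y − 13|/(√y + √13).
Restrict δ ≤ 13 so that |y − 13| < 13 forces y > 0, and then √y + √13 > √13.
Hence |√y − √13| < |y − 13|/√13, which is < ϵ once |y − 13| < √13·ϵ.
Take δ = min(13, √13·ϵ). If 0 < |y − 13| < δ then y > 0 and |√y − √13| < |y − 13|/√13 < ϵ.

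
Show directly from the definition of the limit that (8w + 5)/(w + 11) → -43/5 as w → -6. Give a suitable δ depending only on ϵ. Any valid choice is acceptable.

δ = min(5/2, (25/166)ϵ)

Fix ϵ > 0. We want δ > 0 with 0 < |w + 6| < δ ⇒ |(8w + 5)/(w + 11) + 43/5| < ϵ.
Combining over a common denominator, (8w + 5)/(w + 11) + 43/5 = [(8w + 5)·5 − (-43)·(w + 11)] / [5·(w + 11)] = 83(w + 6) / (5(w + 11)).
So |(8w + 5)/(w + 11) + 43/5| = 83|w + 6| / (5·|w + 11|).
Restrict δ ≤ 5/2. Then |w + 6| < 5/2 gives |w + 11| = |(w + 6) + 5| ≥ 5 − 5/2 = 5/2.
Hence |(8w + 5)/(w + 11) + 43/5| < 83|w + 6|/(5·(5/2)) = (166/25)|w + 6|, which is < ϵ once |w + 6| < (25/166)ϵ.
Take δ = min(5/2, (25/166)ϵ). Then 0 < |w + 6| < δ forces both bounds, so |(8w + 5)/(w + 11) + 43/5| < ϵ.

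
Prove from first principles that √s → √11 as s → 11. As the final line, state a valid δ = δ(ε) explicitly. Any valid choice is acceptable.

δ = min(11, √11·ε)

Fix ε > 0. We want δ > 0 such that 0 < |s − 11| < δ implies |√s − √11| < ε.
Multiplying by the conjugate, |√s − √11| = |s − 11|/(√s + √11).
Restrict δ ≤ 11 so that |s − 11| < 11 forces s > 0, and then √s + √11 > √11.
Hence |√s − √11| < |s − 11|/√11, which is < ε once |s − 11| < √11·ε.
Take δ = min(11, √11·ε). If 0 < |s − 11| < δ then s > 0 and |√s − √11| < |s − 11|/√11 < ε.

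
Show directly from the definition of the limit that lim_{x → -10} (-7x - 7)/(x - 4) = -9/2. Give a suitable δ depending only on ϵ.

Fix ϵ > 0. We want δ > 0 with 0 < |x + 10| < δ ⇒ |(-7x - 7)/(x - 4) + 9/2| < ϵ.
Combining over a common denominator, (-7x - 7)/(x - 4) + 9/2 = [(-7x - 7)·(-14) − 63·(x - 4)] / [(-14)·(x - 4)] = 35(x + 10) / ((-14)(x - 4)).
So |(-7x - 7)/(x - 4) + 9/2| = 35|x + 10| / (14·|x − 4|).
Restrict δ ≤ 7. Then |x + 10| < 7 gives |x − 4| = |(x + 10) + (-14)| ≥ 14 − 7 = 7.
Hence |(-7x - 7)/(x - 4) + 9/2| < 35|x + 10|/(14·7) = (5/14)|x + 10|, which is < ϵ once |x + 10| < (14/5)ϵ.
Take δ = min(7, (14/5)ϵ). Then 0 < |x + 10| < δ forces both bounds, so |(-7x - 7)/(x - 4) + 9/2| < ϵ.

δ = min(7, (14/5)ϵ)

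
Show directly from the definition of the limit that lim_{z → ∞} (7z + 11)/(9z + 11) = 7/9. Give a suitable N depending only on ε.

N = (22/81)/ε

Fix ε > 0. We seek N > 0 such that z > N implies |(7z + 11)/(9z + 11) − (7/9)| < ε.
(7z + 11)/(9z + 11) − (7/9) = (9(7z + 11) − 7(9z + 11)) / (9(9z + 11)) = 22/(9(9z + 11)).
For z > 0 we have 9z + 11 > 9z, so |(7z + 11)/(9z + 11) − (7/9)| = 22/(9(9z + 11)) < 22/(9·9z) = (22/81)/z.
Thus |(7z + 11)/(9z + 11) − (7/9)| < ε whenever z > (22/81)/ε.
Take N = (22/81)/ε. If z > N then |(7z + 11)/(9z + 11) − (7/9)| < (22/81)/z < ε.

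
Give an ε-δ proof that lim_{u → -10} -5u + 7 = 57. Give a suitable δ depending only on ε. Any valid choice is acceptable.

Let ε > 0 be given. We need δ > 0 so that 0 < |u + 10| < δ implies |(-5u + 7) − 57| < ε.
|(-5u + 7) − 57| = |-5u - 50| = 5|u + 10|.
Thus it suffices that |u + 10| < ε/5.
Choosing δ = ε/5 gives |(-5u + 7) − 57| = 5|u + 10| < ε whenever |u + 10| < δ.

δ = ε/5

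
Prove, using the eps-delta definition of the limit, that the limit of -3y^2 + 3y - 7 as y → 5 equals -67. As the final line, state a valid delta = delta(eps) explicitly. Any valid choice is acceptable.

Let eps > 0 be given. We want delta > 0 such that 0 < |y − 5| < delta implies |(-3y^2 + 3y - 7) + 67| < eps.
(-3y^2 + 3y - 7) + 67 = -3y^2 + 3y + 60 = (y − 5)(-3y - 12).
So |(-3y^2 + 3y - 7) + 67| = |y − 5|·|-3y - 12|.
Require delta ≤ 1. Then |y − 5| < 1 gives |y| < 6, and by the triangle inequality |-3y - 12| ≤ 3·6 + 12 = 30.
Hence |(-3y^2 + 3y - 7) + 67| ≤ 30|y − 5| < eps provided |y − 5| < eps/30.
Choosing delta = min(1, eps/30) ensures both conditions, hence |(-3y^2 + 3y - 7) + 67| < eps.

delta = min(1, eps/30)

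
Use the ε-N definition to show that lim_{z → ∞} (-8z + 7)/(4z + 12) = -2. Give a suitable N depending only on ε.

N = (31/4)/ε

Let ε > 0. We seek N > 0 such that z > N implies |(-8z + 7)/(4z + 12) + 2| < ε.
(-8z + 7)/(4z + 12) + 2 = (4(-8z + 7) − (-8)(4z + 12)) / (4(4z + 12)) = 124/(4(4z + 12)).
For z > 0 we have 4z + 12 > 4z, so |(-8z + 7)/(4z + 12) + 2| = 124/(4(4z + 12)) < 124/(4·4z) = (31/4)/z.
Thus |(-8z + 7)/(4z + 12) + 2| < ε whenever z > (31/4)/ε.
Take N = (31/4)/ε. If z > N then |(-8z + 7)/(4z + 12) + 2| < (31/4)/z < ε.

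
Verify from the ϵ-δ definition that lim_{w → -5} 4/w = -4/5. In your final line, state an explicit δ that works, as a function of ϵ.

δ = min(5/2, (25/8)ϵ)

Suppose ϵ > 0. We seek δ > 0 such that 0 < |w + 5| < δ implies |4/w + 4/5| < ϵ.
|4/w + 4/5| = 4·|-5 − w|/(5·|w|) = 4|w + 5|/(5|w|).
Restrict δ ≤ 5/2. Then |w + 5| < 5/2 gives |w| > 5/2, so 5|w| > 25/2.
Then |4/w + 4/5| < 4|w + 5|/(25/2), which is < ϵ when |w + 5| < (25/8)ϵ.
Take δ = min(5/2, (25/8)ϵ). Then 0 < |w + 5| < δ gives both |w + 5| < 5/2 and |w + 5| < (25/8)ϵ, so |4/w + 4/5| < ϵ.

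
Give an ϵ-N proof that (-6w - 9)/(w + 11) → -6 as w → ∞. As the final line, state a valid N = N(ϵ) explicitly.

Suppose ϵ > 0. We seek N > 0 such that w > N implies |(-6w - 9)/(w + 11) + 6| < ϵ.
(-6w - 9)/(w + 11) + 6 = ((-6w - 9) − (-6)(w + 11)) / ((w + 11)) = 57/((w + 11)).
For w > 0 we have w + 11 > w, so |(-6w - 9)/(w + 11) + 6| = 57/((w + 11)) < 57/(w) = 57/w.
Thus |(-6w - 9)/(w + 11) + 6| < ϵ whenever w > 57/ϵ.
Take N = 57/ϵ. If w > N then |(-6w - 9)/(w + 11) + 6| < 57/w < ϵ.

N = 57/ϵ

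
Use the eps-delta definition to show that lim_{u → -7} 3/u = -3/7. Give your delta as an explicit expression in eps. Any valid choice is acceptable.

delta = min(7/2, (49/6)eps)

Fix eps > 0. We seek delta > 0 such that 0 < |u + 7| < delta implies |3/u + 3/7| < eps.
|3/u + 3/7| = 3·|-7 − u|/(7·|u|) = 3|u + 7|/(7|u|).
Restrict delta ≤ 7/2. Then |u + 7| < 7/2 gives |u| > 7/2, so 7|u| > 49/2.
Then |3/u + 3/7| < 3|u + 7|/(49/2), which is < eps when |u + 7| < (49/6)eps.
Take delta = min(7/2, (49/6)eps). Then 0 < |u + 7| < delta gives both |u + 7| < 7/2 and |u + 7| < (49/6)eps, so |3/u + 3/7| < eps.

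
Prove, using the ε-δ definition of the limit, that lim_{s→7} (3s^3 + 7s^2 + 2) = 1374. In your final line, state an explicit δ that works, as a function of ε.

Suppose ε > 0. We want δ > 0 such that 0 < |s − 7| < δ implies |(3s^3 + 7s^2 + 2) − 1374| < ε.
(3s^3 + 7s^2 + 2) − 1374 = 3s^3 + 7s^2 - 1372 = (s − 7)(3s^2 + 28s + 196).
So |(3s^3 + 7s^2 + 2) − 1374| = |s − 7|·|3s^2 + 28s + 196|.
Assume first that |s − 7| < 1, so |s| < 8. Then |3s^2 + 28s + 196| ≤ 3·8^2 + 28·8 + 196 = 612.
Hence |(3s^3 + 7s^2 + 2) − 1374| ≤ 612|s − 7| < ε provided |s − 7| < ε/612.
Take δ = min(1, ε/612). Then 0 < |s − 7| < δ gives both |s − 7| < 1 and |s − 7| < ε/612, so |(3s^3 + 7s^2 + 2) − 1374| < ε.

δ = min(1, ε/612)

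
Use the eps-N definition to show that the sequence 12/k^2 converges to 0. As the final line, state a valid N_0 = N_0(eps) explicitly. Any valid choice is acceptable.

N_0 = (12/eps)^{1/2}

Let eps > 0. For k ≥ 1, |12/k^2 − 0| = 12/k^2.
12/k^2 < eps ⇔ k^2 > 12/eps ⇔ k > (12/eps)^{1/2}.
Take N_0 = (12/eps)^{1/2}. Then k > N_0 implies 12/k^2 < eps.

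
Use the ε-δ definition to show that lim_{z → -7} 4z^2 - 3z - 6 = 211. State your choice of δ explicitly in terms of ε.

Let ε > 0 be given. We want δ > 0 such that 0 < |z + 7| < δ implies |(4z^2 - 3z - 6) − 211| < ε.
(4z^2 - 3z - 6) − 211 = 4z^2 - 3z - 217 = (z + 7)(4z - 31).
So |(4z^2 - 3z - 6) − 211| = |z + 7|·|4z - 31|.
Require δ ≤ 1. Then |z + 7| < 1 gives |z| < 8, and by the triangle inequality |4z - 31| ≤ 4·8 + 31 = 63.
Hence |(4z^2 - 3z - 6) − 211| ≤ 63|z + 7| < ε provided |z + 7| < ε/63.
Choosing δ = min(1, ε/63) ensures both conditions, hence |(4z^2 - 3z - 6) − 211| < ε.

δ = min(1, ε/63)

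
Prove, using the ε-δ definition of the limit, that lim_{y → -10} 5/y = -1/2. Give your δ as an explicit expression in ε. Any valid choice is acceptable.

δ = min(5, 10ε)

Suppose ε > 0. We seek δ > 0 such that 0 < |y + 10| < δ implies |5/y + 1/2| < ε.
|5/y + 1/2| = 5·|-10 − y|/(10·|y|) = 5|y + 10|/(10|y|).
Require δ ≤ 5 so that |y| > 10 − 5 = 5, hence 10|y| > 50.
Then |5/y + 1/2| < 5|y + 10|/50, which is < ε when |y + 10| < 10ε.
Take δ = min(5, 10ε). Then 0 < |y + 10| < δ gives both |y + 10| < 5 and |y + 10| < 10ε, so |5/y + 1/2| < ε.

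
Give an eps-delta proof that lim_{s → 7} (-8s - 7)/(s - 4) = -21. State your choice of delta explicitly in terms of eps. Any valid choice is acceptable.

Suppose eps > 0. We want delta > 0 with 0 < |s − 7| < delta ⇒ |(-8s - 7)/(s - 4) + 21| < eps.
Combining over a common denominator, (-8s - 7)/(s - 4) + 21 = [(-8s - 7)·3 − (-63)·(s - 4)] / [3·(s - 4)] = 39(s − 7) / (3(s - 4)).
So |(-8s - 7)/(s - 4) + 21| = 39|s − 7| / (3·|s − 4|).
Require delta ≤ 3/2, so |s − 4| ≥ |3| − |s − 7| > 3 − 3/2 = 3/2.
Hence |(-8s - 7)/(s - 4) + 21| < 39|s − 7|/(3·(3/2)) = (26/3)|s − 7|, which is < eps once |s − 7| < (3/26)eps.
Take delta = min(3/2, (3/26)eps). Then 0 < |s − 7| < delta forces both bounds, so |(-8s - 7)/(s - 4) + 21| < eps.

delta = min(3/2, (3/26)eps)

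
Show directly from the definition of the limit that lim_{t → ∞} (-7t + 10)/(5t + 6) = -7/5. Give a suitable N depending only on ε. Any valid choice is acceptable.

Suppose ε > 0. We seek N > 0 such that t > N implies |(-7t + 10)/(5t + 6) + 7/5| < ε.
(-7t + 10)/(5t + 6) + 7/5 = (5(-7t + 10) − (-7)(5t + 6)) / (5(5t + 6)) = 92/(5(5t + 6)).
For t > 0 we have 5t + 6 > 5t, so |(-7t + 10)/(5t + 6) + 7/5| = 92/(5(5t + 6)) < 92/(5·5t) = (92/25)/t.
Thus |(-7t + 10)/(5t + 6) + 7/5| < ε whenever t > (92/25)/ε.
Take N = (92/25)/ε. If t > N then |(-7t + 10)/(5t + 6) + 7/5| < (92/25)/t < ε.

N = (92/25)/ε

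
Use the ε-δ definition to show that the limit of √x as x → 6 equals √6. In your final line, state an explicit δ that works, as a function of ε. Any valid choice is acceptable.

Suppose ε > 0. We want δ > 0 such that 0 < |x − 6| < δ implies |√x − √6| < ε.
Rationalise: √x − √6 = (x − 6)/(√x + √6), so |√x − √6| = |x − 6|/(√x + √6).
Restrict δ ≤ 6 so that |x − 6| < 6 forces x > 0, and then √x + √6 > √6.
Hence |√x − √6| < |x − 6|/√6, which is < ε once |x − 6| < √6·ε.
Take δ = min(6, √6·ε). If 0 < |x − 6| < δ then x > 0 and |√x − √6| < |x − 6|/√6 < ε.

δ = min(6, √6·ε)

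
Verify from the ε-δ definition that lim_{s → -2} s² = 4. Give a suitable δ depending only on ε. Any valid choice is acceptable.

Let ε > 0. We seek δ > 0 with 0 < |s + 2| < δ ⇒ |s² − 4| < ε.
Factor: s² − 4 = (s + 2)(s - 2), so |s² − 4| = |s + 2|·|s - 2|.
Restrict δ ≤ 2. Then |s + 2| < 2 gives |s| < 4, so by the triangle inequality |s - 2| ≤ 4 + 2 = 6.
Hence |s² − 4| ≤ 6|s + 2|, which is < ε once |s + 2| < ε/6.
Take δ = min(2, ε/6). If 0 < |s + 2| < δ then both bounds hold and |s² − 4| ≤ 6|s + 2| < 6·(ε/6) = ε.

δ = min(2, ε/6)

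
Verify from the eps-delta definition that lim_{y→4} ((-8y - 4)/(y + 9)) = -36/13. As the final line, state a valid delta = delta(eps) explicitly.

Suppose eps > 0. We want delta > 0 with 0 < |y − 4| < delta ⇒ |(-8y - 4)/(y + 9) + 36/13| < eps.
Combining over a common denominator, (-8y - 4)/(y + 9) + 36/13 = [(-8y - 4)·13 − (-36)·(y + 9)] / [13·(y + 9)] = -68(y − 4) / (13(y + 9)).
So |(-8y - 4)/(y + 9) + 36/13| = 68|y − 4| / (13·|y + 9|).
Require delta ≤ 13/2, so |y + 9| ≥ |13| − |y − 4| > 13 − 13/2 = 13/2.
Hence |(-8y - 4)/(y + 9) + 36/13| < 68|y − 4|/(13·(13/2)) = (136/169)|y − 4|, which is < eps once |y − 4| < (169/136)eps.
Take delta = min(13/2, (169/136)eps). Then 0 < |y − 4| < delta forces both bounds, so |(-8y - 4)/(y + 9) + 36/13| < eps.

delta = min(13/2, (169/136)eps)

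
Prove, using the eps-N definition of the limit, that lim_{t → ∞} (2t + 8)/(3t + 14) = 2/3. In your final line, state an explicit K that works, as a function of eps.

K = (4/9)/eps

Let eps > 0 be given. We seek K > 0 such that t > K implies |(2t + 8)/(3t + 14) − (2/3)| < eps.
(2t + 8)/(3t + 14) − (2/3) = (3(2t + 8) − 2(3t + 14)) / (3(3t + 14)) = -4/(3(3t + 14)).
For t > 0 we have 3t + 14 > 3t, so |(2t + 8)/(3t + 14) − (2/3)| = 4/(3(3t + 14)) < 4/(3·3t) = (4/9)/t.
Thus |(2t + 8)/(3t + 14) − (2/3)| < eps whenever t > (4/9)/eps.
Take K = (4/9)/eps. If t > K then |(2t + 8)/(3t + 14) − (2/3)| < (4/9)/t < eps.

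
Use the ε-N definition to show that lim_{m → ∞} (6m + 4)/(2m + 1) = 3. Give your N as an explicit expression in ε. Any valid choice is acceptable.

N = (1/2)/ε

Fix ε > 0. For m ≥ 1, |(6m + 4)/(2m + 1) − 3| = |2|/(2(2m + 1)) = 2/(2(2m + 1)).
Since 2m + 1 ≥ 2m for m ≥ 1, this is ≤ 2/(2·2m) = (1/2)/m.
So |(6m + 4)/(2m + 1) − 3| < ε whenever m > (1/2)/ε.
Take N = (1/2)/ε. If m > N then |(6m + 4)/(2m + 1) − 3| ≤ (1/2)/m < ε.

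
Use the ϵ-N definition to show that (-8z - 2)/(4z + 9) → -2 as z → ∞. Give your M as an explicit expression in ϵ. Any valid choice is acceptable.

Let ϵ > 0. We seek M > 0 such that z > M implies |(-8z - 2)/(4z + 9) + 2| < ϵ.
(-8z - 2)/(4z + 9) + 2 = (4(-8z - 2) − (-8)(4z + 9)) / (4(4z + 9)) = 64/(4(4z + 9)).
For z > 0 we have 4z + 9 > 4z, so |(-8z - 2)/(4z + 9) + 2| = 64/(4(4z + 9)) < 64/(4·4z) = 4/z.
Thus |(-8z - 2)/(4z + 9) + 2| < ϵ whenever z > 4/ϵ.
Take M = 4/ϵ. If z > M then |(-8z - 2)/(4z + 9) + 2| < 4/z < ϵ.

M = 4/ϵ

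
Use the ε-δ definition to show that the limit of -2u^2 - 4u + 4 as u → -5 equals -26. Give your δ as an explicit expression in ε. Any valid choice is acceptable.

Suppose ε > 0. We want δ > 0 such that 0 < |u + 5| < δ implies |(-2u^2 - 4u + 4) + 26| < ε.
(-2u^2 - 4u + 4) + 26 = -2u^2 - 4u + 30 = (u + 5)(-2u + 6).
So |(-2u^2 - 4u + 4) + 26| = |u + 5|·|-2u + 6|.
Require δ ≤ 1. Then |u + 5| < 1 gives |u| < 6, and by the triangle inequality |-2u + 6| ≤ 2·6 + 6 = 18.
Hence |(-2u^2 - 4u + 4) + 26| ≤ 18|u + 5| < ε provided |u + 5| < ε/18.
Take δ = min(1, ε/18). Then 0 < |u + 5| < δ gives both |u + 5| < 1 and |u + 5| < ε/18, so |(-2u^2 - 4u + 4) + 26| < ε.

δ = min(1, ε/18)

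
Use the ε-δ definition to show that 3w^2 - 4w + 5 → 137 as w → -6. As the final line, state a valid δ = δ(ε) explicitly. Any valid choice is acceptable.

Let ε > 0. We want δ > 0 such that 0 < |w + 6| < δ implies |(3w^2 - 4w + 5) − 137| < ε.
(3w^2 - 4w + 5) − 137 = 3w^2 - 4w - 132 = (w + 6)(3w - 22).
So |(3w^2 - 4w + 5) − 137| = |w + 6|·|3w - 22|.
Require δ ≤ 1. Then |w + 6| < 1 gives |w| < 7, and by the triangle inequality |3w - 22| ≤ 3·7 + 22 = 43.
Hence |(3w^2 - 4w + 5) − 137| ≤ 43|w + 6| < ε provided |w + 6| < ε/43.
Choosing δ = min(1, ε/43) ensures both conditions, hence |(3w^2 - 4w + 5) − 137| < ε.

δ = min(1, ε/43)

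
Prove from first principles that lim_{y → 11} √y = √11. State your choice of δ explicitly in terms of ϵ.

δ = min(11, √11·ϵ)

Let ϵ > 0. We want δ > 0 such that 0 < |y − 11| < δ implies |√y − √11| < ϵ.
Multiplying by the conjugate, |√y − √11| = |y − 11|/(√y + √11).
Restrict δ ≤ 11 so that |y − 11| < 11 forces y > 0, and then √y + √11 > √11.
Hence |√y − √11| < |y − 11|/√11, which is < ϵ once |y − 11| < √11·ϵ.
Take δ = min(11, √11·ϵ). If 0 < |y − 11| < δ then y > 0 and |√y − √11| < |y − 11|/√11 < ϵ.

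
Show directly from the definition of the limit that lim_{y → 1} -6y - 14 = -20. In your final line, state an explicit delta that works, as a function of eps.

delta = eps/6

Let eps > 0 be given. We need delta > 0 so that 0 < |y − 1| < delta implies |(-6y - 14) + 20| < eps.
|(-6y - 14) + 20| = |-6y + 6| = 6|y − 1|.
So 6|y − 1| < eps exactly when |y − 1| < eps/6.
Take delta = eps/6. If 0 < |y − 1| < delta then |(-6y - 14) + 20| = 6|y − 1| < 6·(eps/6) = eps.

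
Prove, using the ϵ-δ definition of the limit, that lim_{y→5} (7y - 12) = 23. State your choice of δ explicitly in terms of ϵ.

Fix ϵ > 0. We need δ > 0 so that 0 < |y − 5| < δ implies |(7y - 12) − 23| < ϵ.
Since (7y - 12) − 23 = 7(y − 5), we have |(7y - 12) − 23| = 7|y − 5|.
Thus it suffices that |y − 5| < ϵ/7.
Take δ = ϵ/7. If 0 < |y − 5| < δ then |(7y - 12) − 23| = 7|y − 5| < 7·(ϵ/7) = ϵ.

δ = ϵ/7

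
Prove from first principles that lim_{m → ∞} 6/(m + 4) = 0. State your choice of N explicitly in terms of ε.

Let ε > 0. For m ≥ 1, |6/(m + 4) − 0| = 6/(m + 4) ≤ 6/m.
We need 6/m < ε, i.e. m > 6/ε.
Take N = 6/ε. If m > N then |6/(m + 4)| ≤ 6/m < ε.

N = 6/ε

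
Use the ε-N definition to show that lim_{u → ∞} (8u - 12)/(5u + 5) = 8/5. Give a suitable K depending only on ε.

Suppose ε > 0. We seek K > 0 such that u > K implies |(8u - 12)/(5u + 5) − (8/5)| < ε.
(8u - 12)/(5u + 5) − (8/5) = (5(8u - 12) − 8(5u + 5)) / (5(5u + 5)) = -100/(5(5u + 5)).
For u > 0 we have 5u + 5 > 5u, so |(8u - 12)/(5u + 5) − (8/5)| = 100/(5(5u + 5)) < 100/(5·5u) = 4/u.
Thus |(8u - 12)/(5u + 5) − (8/5)| < ε whenever u > 4/ε.
Take K = 4/ε. If u > K then |(8u - 12)/(5u + 5) − (8/5)| < 4/u < ε.

K = 4/ε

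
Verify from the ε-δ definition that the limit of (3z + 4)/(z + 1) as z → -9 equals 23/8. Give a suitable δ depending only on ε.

δ = min(4, 32ε)

Let ε > 0 be given. We want δ > 0 with 0 < |z + 9| < δ ⇒ |(3z + 4)/(z + 1) − (23/8)| < ε.
Combining over a common denominator, (3z + 4)/(z + 1) − (23/8) = [(3z + 4)·(-8) − (-23)·(z + 1)] / [(-8)·(z + 1)] = -1(z + 9) / ((-8)(z + 1)).
So |(3z + 4)/(z + 1) − (23/8)| = |z + 9| / (8·|z + 1|).
Require δ ≤ 4, so |z + 1| ≥ |-8| − |z + 9| > 8 − 4 = 4.
Hence |(3z + 4)/(z + 1) − (23/8)| < |z + 9|/(8·4) = (1/32)|z + 9|, which is < ε once |z + 9| < 32ε.
Take δ = min(4, 32ε). Then 0 < |z + 9| < δ forces both bounds, so |(3z + 4)/(z + 1) − (23/8)| < ε.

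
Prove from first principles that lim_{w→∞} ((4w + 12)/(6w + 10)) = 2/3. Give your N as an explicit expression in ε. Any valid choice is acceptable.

Let ε > 0. We seek N > 0 such that w > N implies |(4w + 12)/(6w + 10) − (2/3)| < ε.
(4w + 12)/(6w + 10) − (2/3) = (6(4w + 12) − 4(6w + 10)) / (6(6w + 10)) = 32/(6(6w + 10)).
For w > 0 we have 6w + 10 > 6w, so |(4w + 12)/(6w + 10) − (2/3)| = 32/(6(6w + 10)) < 32/(6·6w) = (8/9)/w.
Thus |(4w + 12)/(6w + 10) − (2/3)| < ε whenever w > (8/9)/ε.
Take N = (8/9)/ε. If w > N then |(4w + 12)/(6w + 10) − (2/3)| < (8/9)/w < ε.

N = (8/9)/ε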